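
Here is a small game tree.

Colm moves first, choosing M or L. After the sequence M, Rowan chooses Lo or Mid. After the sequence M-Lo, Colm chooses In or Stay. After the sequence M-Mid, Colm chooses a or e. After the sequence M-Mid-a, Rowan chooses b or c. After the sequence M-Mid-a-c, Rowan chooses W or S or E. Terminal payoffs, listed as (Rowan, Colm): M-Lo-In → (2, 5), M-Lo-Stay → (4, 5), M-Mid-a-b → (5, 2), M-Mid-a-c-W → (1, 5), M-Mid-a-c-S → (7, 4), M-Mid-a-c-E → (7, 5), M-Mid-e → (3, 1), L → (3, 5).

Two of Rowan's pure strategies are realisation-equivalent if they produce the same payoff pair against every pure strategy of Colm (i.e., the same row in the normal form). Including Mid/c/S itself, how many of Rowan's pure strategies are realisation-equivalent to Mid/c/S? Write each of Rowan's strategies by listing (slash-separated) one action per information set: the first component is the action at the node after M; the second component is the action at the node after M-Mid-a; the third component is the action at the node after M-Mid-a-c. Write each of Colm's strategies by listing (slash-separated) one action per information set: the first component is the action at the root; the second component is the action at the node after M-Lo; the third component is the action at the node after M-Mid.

1

Row for Mid/c/S (columns M/In/a, M/In/e, M/Stay/a, M/Stay/e, L/In/a, L/In/e, L/Stay/a, L/Stay/e): (7,4) (3,1) (7,4) (3,1) (3,5) (3,5) (3,5) (3,5).
Every one of Rowan's information sets is on the play path for some reply by Colm when Rowan follows Mid/c/S.
Changing the action at any of them therefore changes at least one column, so only Mid/c/S itself gives this row.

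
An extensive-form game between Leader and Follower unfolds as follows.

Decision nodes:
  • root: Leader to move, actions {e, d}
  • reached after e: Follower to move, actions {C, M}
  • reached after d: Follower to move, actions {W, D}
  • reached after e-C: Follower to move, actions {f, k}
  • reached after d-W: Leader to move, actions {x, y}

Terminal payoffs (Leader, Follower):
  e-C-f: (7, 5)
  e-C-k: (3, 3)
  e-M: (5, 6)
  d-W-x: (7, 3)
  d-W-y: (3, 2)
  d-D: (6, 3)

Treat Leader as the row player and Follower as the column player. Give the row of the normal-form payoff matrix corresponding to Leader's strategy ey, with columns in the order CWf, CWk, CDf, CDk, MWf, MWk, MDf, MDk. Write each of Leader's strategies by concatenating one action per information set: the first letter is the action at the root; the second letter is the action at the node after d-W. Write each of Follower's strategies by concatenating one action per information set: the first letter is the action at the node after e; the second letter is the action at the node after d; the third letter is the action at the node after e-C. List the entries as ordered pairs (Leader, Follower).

(7,5) (3,3) (7,5) (3,3) (5,6) (5,6) (5,6) (5,6)

vs CWf: Leader plays e → Follower plays C at [e] → Follower plays f at [e-C] → (7, 5)
vs CWk: Leader plays e → Follower plays C at [e] → Follower plays k at [e-C] → (3, 3)
vs CDf: Leader plays e → Follower plays C at [e] → Follower plays f at [e-C] → (7, 5)
vs CDk: Leader plays e → Follower plays C at [e] → Follower plays k at [e-C] → (3, 3)
vs MWf: Leader plays e → Follower plays M at [e] → (5, 6)
vs MWk: Leader plays e → Follower plays M at [e] → (5, 6)
vs MDf: Leader plays e → Follower plays M at [e] → (5, 6)
vs MDk: Leader plays e → Follower plays M at [e] → (5, 6)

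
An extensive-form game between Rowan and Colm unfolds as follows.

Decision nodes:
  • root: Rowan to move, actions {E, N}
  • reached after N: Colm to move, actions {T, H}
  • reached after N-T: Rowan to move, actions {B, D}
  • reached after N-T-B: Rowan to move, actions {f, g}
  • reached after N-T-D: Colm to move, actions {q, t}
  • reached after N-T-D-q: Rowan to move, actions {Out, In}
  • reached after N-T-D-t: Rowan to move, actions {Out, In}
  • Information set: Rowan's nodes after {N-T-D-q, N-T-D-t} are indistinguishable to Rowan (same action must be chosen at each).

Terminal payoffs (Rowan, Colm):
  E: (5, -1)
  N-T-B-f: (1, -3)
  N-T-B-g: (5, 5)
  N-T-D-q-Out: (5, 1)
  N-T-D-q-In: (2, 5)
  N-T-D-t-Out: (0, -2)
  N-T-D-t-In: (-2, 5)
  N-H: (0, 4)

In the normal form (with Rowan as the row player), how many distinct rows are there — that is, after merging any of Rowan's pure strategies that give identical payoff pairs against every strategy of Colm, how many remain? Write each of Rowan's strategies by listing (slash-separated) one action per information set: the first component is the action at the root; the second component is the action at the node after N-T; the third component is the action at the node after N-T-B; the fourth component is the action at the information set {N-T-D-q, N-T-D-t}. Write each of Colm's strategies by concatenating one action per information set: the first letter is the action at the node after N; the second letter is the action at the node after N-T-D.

Rowan has 16 pure strategies: E/B/f/Out, E/B/f/In, E/B/g/Out, E/B/g/In, E/D/f/Out, E/D/f/In, E/D/g/Out, E/D/g/In, N/B/f/Out, N/B/f/In, N/B/g/Out, N/B/g/In, N/D/f/Out, N/D/f/In, N/D/g/Out, N/D/g/In. Columns: Tq, Tt, Hq, Ht.
{E/B/f/Out, E/B/f/In, E/B/g/Out, E/B/g/In, E/D/f/Out, E/D/f/In, E/D/g/Out, E/D/g/In} → row (5,-1) (5,-1) (5,-1) (5,-1)
{N/B/f/Out, N/B/f/In} → row (1,-3) (1,-3) (0,4) (0,4)
{N/B/g/Out, N/B/g/In} → row (5,5) (5,5) (0,4) (0,4)
{N/D/f/Out, N/D/g/Out} → row (5,1) (0,-2) (0,4) (0,4)
{N/D/f/In, N/D/g/In} → row (2,5) (-2,5) (0,4) (0,4)
That's 5 distinct rows out of 16 strategies.

5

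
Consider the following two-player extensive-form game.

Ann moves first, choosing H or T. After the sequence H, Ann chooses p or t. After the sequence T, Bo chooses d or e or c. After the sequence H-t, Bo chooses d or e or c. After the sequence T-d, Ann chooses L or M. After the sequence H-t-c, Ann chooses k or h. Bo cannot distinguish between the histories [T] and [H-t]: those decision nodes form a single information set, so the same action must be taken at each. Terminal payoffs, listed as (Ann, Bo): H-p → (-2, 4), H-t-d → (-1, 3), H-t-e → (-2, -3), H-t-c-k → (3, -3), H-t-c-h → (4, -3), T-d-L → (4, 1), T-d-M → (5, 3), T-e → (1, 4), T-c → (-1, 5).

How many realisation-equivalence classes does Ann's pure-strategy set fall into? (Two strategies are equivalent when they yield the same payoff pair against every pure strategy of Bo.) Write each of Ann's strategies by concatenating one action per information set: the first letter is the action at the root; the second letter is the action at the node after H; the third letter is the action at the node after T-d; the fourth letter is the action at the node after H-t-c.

5

Ann has 16 pure strategies: HpLk, HpLh, HpMk, HpMh, HtLk, HtLh, HtMk, HtMh, TpLk, TpLh, TpMk, TpMh, TtLk, TtLh, TtMk, TtMh. Columns: d, e, c.
{HpLk, HpLh, HpMk, HpMh} → row (-2,4) (-2,4) (-2,4)
{HtLk, HtMk} → row (-1,3) (-2,-3) (3,-3)
{HtLh, HtMh} → row (-1,3) (-2,-3) (4,-3)
{TpLk, TpLh, TtLk, TtLh} → row (4,1) (1,4) (-1,5)
{TpMk, TpMh, TtMk, TtMh} → row (5,3) (1,4) (-1,5)
That's 5 distinct rows out of 16 strategies.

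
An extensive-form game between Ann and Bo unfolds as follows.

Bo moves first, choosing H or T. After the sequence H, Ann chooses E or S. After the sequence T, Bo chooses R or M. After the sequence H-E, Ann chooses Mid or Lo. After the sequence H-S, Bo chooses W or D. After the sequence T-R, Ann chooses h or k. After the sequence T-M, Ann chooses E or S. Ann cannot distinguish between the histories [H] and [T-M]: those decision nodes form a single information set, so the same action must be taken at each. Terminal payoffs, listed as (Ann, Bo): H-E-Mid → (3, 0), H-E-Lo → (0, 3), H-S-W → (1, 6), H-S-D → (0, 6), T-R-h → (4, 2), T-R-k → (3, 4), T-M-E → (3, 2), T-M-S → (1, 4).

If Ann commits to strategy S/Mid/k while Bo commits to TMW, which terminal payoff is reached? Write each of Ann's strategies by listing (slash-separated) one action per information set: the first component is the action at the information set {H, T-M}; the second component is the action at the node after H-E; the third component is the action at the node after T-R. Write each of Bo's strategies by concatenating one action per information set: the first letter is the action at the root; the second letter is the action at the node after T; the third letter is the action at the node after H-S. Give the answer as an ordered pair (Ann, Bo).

Trace the play path from the root:
  Bo plays T
  Bo plays M at [T]
  Ann plays S at [T-M]
→ terminal payoff (1, 4).
(Ann's choice at the node after H-E is never reached on this path, so it doesn't affect the outcome.)

(1, 4)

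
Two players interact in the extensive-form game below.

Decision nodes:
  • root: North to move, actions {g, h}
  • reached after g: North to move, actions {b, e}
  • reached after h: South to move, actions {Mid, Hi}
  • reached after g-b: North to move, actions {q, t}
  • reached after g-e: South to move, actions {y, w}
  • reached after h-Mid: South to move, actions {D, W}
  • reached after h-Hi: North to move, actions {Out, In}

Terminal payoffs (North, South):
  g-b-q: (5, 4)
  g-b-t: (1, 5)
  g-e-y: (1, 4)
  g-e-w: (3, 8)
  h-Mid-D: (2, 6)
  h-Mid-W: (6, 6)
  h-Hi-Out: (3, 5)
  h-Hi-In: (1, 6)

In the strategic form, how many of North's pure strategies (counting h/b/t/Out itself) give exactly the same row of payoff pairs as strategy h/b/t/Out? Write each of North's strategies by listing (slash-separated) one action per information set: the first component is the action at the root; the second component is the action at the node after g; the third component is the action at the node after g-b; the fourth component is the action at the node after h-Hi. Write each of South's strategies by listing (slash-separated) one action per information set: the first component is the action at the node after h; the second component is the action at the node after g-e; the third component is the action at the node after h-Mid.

4

Row for h/b/t/Out (columns Mid/y/D, Mid/y/W, Mid/w/D, Mid/w/W, Hi/y/D, Hi/y/W, Hi/w/D, Hi/w/W): (2,6) (6,6) (2,6) (6,6) (3,5) (3,5) (3,5) (3,5).
Under h/b/t/Out, North's choice at the node after g and at the node after g-b can never be reached regardless of what South does, so varying those choices leaves every outcome unchanged.
Holding the reachable choices fixed and varying the unreachable ones freely already gives 2 × 2 = 4 equivalent strategies.
No other strategy reproduces this row, so those 4 are the full class: h/b/q/Out, h/b/t/Out, h/e/q/Out, h/e/t/Out.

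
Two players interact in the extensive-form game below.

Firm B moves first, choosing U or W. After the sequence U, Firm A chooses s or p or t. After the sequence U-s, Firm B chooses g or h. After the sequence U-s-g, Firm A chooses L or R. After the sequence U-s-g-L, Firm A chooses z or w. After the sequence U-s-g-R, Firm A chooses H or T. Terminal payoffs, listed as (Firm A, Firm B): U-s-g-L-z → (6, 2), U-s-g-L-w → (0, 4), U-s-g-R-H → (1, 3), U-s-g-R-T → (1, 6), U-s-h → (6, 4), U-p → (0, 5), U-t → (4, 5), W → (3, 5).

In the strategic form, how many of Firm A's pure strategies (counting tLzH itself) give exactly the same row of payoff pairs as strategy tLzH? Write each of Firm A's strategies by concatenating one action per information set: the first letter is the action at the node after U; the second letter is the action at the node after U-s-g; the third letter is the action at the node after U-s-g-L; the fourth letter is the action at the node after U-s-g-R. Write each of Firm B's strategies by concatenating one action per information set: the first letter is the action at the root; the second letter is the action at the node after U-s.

Row for tLzH (columns Ug, Uh, Wg, Wh): (4,5) (4,5) (3,5) (3,5).
Under tLzH, Firm A's choice at the node after U-s-g and at the node after U-s-g-L and at the node after U-s-g-R can never be reached regardless of what Firm B does, so varying those choices leaves every outcome unchanged.
Holding the reachable choices fixed and varying the unreachable ones freely already gives 2 × 2 × 2 = 8 equivalent strategies.
No other strategy reproduces this row, so those 8 are the full class: tLzH, tLzT, tLwH, tLwT, tRzH, tRzT, tRwH, tRwT.

8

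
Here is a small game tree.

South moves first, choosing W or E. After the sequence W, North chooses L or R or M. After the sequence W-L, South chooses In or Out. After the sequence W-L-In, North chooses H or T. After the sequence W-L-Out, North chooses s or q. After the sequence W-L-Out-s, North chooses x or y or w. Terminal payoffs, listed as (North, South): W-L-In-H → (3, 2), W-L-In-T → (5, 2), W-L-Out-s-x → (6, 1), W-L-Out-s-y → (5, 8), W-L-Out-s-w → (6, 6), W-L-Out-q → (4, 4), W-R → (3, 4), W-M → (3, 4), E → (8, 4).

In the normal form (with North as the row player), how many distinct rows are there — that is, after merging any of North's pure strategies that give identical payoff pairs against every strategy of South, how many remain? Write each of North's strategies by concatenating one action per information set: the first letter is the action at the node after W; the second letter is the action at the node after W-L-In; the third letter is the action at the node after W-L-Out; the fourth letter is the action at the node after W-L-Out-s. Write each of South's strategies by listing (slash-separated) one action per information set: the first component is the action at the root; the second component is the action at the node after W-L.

9

North has 36 pure strategies: LHsx, LHsy, LHsw, LHqx, LHqy, LHqw, LTsx, LTsy, LTsw, LTqx, LTqy, LTqw, RHsx, RHsy, RHsw, RHqx, RHqy, RHqw, RTsx, RTsy, RTsw, RTqx, RTqy, RTqw, MHsx, MHsy, MHsw, MHqx, MHqy, MHqw, MTsx, MTsy, MTsw, MTqx, MTqy, MTqw. Columns: W/In, W/Out, E/In, E/Out.
{LHsx} → row (3,2) (6,1) (8,4) (8,4)
{LHsy} → row (3,2) (5,8) (8,4) (8,4)
{LHsw} → row (3,2) (6,6) (8,4) (8,4)
{LHqx, LHqy, LHqw} → row (3,2) (4,4) (8,4) (8,4)
{LTsx} → row (5,2) (6,1) (8,4) (8,4)
{LTsy} → row (5,2) (5,8) (8,4) (8,4)
{LTsw} → row (5,2) (6,6) (8,4) (8,4)
{LTqx, LTqy, LTqw} → row (5,2) (4,4) (8,4) (8,4)
{RHsx, RHsy, RHsw, RHqx, RHqy, RHqw, RTsx, RTsy, RTsw, RTqx, RTqy, RTqw, MHsx, MHsy, MHsw, MHqx, MHqy, MHqw, MTsx, MTsy, MTsw, MTqx, MTqy, MTqw} → row (3,4) (3,4) (8,4) (8,4)
That's 9 distinct rows out of 36 strategies.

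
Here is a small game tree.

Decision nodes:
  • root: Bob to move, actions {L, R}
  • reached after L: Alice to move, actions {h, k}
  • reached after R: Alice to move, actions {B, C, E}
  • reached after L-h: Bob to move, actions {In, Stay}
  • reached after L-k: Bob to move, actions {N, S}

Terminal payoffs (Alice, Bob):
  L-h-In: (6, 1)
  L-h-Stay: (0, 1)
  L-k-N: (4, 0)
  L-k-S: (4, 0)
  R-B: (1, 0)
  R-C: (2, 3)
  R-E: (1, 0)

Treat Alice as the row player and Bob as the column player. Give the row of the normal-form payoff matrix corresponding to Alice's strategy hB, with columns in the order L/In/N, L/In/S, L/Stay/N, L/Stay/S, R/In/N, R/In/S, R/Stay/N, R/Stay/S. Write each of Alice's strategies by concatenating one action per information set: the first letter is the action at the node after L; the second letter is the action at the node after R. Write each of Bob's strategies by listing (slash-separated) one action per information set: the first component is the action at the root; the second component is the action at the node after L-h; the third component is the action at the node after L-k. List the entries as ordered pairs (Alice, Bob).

(6,1) (6,1) (0,1) (0,1) (1,0) (1,0) (1,0) (1,0)

vs L/In/N: Bob plays L → Alice plays h at [L] → Bob plays In at [L-h] → (6, 1)
vs L/In/S: Bob plays L → Alice plays h at [L] → Bob plays In at [L-h] → (6, 1)
vs L/Stay/N: Bob plays L → Alice plays h at [L] → Bob plays Stay at [L-h] → (0, 1)
vs L/Stay/S: Bob plays L → Alice plays h at [L] → Bob plays Stay at [L-h] → (0, 1)
vs R/In/N: Bob plays R → Alice plays B at [R] → (1, 0)
vs R/In/S: Bob plays R → Alice plays B at [R] → (1, 0)
vs R/Stay/N: Bob plays R → Alice plays B at [R] → (1, 0)
vs R/Stay/S: Bob plays R → Alice plays B at [R] → (1, 0)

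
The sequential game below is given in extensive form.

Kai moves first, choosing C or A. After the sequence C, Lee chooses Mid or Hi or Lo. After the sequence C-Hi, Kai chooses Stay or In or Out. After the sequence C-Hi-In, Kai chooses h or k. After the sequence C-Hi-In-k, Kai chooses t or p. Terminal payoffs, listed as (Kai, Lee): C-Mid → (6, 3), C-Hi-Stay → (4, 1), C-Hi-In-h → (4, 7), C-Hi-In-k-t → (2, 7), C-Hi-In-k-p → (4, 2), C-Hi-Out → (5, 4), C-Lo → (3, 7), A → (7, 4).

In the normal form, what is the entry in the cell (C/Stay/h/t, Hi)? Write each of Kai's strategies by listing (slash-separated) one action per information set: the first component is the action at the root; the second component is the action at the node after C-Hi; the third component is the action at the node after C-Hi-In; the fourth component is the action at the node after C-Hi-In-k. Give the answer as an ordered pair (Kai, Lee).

(4, 1)

Trace the play path from the root:
  Kai plays C
  Lee plays Hi at [C]
  Kai plays Stay at [C-Hi]
→ terminal payoff (4, 1).
(Kai's choice at the node after C-Hi-In is never reached on this path, so it doesn't affect the outcome.)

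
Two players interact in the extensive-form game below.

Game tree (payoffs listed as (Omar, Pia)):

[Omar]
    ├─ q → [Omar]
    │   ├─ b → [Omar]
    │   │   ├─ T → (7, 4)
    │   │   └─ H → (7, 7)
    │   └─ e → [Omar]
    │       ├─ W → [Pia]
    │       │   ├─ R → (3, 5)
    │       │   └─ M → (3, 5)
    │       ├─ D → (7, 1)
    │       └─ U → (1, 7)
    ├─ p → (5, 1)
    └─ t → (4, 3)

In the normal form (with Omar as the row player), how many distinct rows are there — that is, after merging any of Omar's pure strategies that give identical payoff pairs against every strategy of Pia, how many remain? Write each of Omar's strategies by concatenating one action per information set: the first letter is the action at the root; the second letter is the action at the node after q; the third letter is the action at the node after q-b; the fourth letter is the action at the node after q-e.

7

Omar has 36 pure strategies: qbTW, qbTD, qbTU, qbHW, qbHD, qbHU, qeTW, qeTD, qeTU, qeHW, qeHD, qeHU, pbTW, pbTD, pbTU, pbHW, pbHD, pbHU, peTW, peTD, peTU, peHW, peHD, peHU, tbTW, tbTD, tbTU, tbHW, tbHD, tbHU, teTW, teTD, teTU, teHW, teHD, teHU. Columns: R, M.
{qbTW, qbTD, qbTU} → row (7,4) (7,4)
{qbHW, qbHD, qbHU} → row (7,7) (7,7)
{qeTW, qeHW} → row (3,5) (3,5)
{qeTD, qeHD} → row (7,1) (7,1)
{qeTU, qeHU} → row (1,7) (1,7)
{pbTW, pbTD, pbTU, pbHW, pbHD, pbHU, peTW, peTD, peTU, peHW, peHD, peHU} → row (5,1) (5,1)
{tbTW, tbTD, tbTU, tbHW, tbHD, tbHU, teTW, teTD, teTU, teHW, teHD, teHU} → row (4,3) (4,3)
That's 7 distinct rows out of 36 strategies.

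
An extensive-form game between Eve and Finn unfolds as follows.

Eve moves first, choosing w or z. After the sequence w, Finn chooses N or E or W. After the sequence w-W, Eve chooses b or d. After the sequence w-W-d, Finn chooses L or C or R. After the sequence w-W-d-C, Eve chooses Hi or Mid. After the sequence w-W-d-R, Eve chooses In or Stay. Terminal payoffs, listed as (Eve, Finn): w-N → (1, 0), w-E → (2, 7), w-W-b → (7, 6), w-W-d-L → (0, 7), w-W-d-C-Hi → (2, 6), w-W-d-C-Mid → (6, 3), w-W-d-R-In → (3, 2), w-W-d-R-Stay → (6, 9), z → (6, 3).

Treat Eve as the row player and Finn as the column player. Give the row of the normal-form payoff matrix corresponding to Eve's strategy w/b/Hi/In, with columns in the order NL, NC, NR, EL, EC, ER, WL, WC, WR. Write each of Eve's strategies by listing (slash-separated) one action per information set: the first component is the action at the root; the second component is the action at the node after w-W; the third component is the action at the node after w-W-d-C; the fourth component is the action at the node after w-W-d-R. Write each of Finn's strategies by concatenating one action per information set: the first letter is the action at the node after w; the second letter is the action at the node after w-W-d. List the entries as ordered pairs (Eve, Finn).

vs NL: Eve plays w → Finn plays N at [w] → (1, 0)
vs NC: Eve plays w → Finn plays N at [w] → (1, 0)
vs NR: Eve plays w → Finn plays N at [w] → (1, 0)
vs EL: Eve plays w → Finn plays E at [w] → (2, 7)
vs EC: Eve plays w → Finn plays E at [w] → (2, 7)
vs ER: Eve plays w → Finn plays E at [w] → (2, 7)
vs WL: Eve plays w → Finn plays W at [w] → Eve plays b at [w-W] → (7, 6)
vs WC: Eve plays w → Finn plays W at [w] → Eve plays b at [w-W] → (7, 6)
vs WR: Eve plays w → Finn plays W at [w] → Eve plays b at [w-W] → (7, 6)

(1,0) (1,0) (1,0) (2,7) (2,7) (2,7) (7,6) (7,6) (7,6)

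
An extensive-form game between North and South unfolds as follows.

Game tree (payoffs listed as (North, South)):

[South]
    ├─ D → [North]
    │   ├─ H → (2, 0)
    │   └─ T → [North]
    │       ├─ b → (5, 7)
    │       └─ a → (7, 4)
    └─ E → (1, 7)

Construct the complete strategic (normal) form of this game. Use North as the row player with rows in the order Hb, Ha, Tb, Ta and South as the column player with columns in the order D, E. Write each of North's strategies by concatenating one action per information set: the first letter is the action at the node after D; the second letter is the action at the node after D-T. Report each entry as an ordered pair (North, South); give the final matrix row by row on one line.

Row Hb: D→(2,0), E→(1,7)
Row Ha: D→(2,0), E→(1,7)
Row Tb: D→(5,7), E→(1,7)
Row Ta: D→(7,4), E→(1,7)

Hb: (2,0) (1,7) | Ha: (2,0) (1,7) | Tb: (5,7) (1,7) | Ta: (7,4) (1,7)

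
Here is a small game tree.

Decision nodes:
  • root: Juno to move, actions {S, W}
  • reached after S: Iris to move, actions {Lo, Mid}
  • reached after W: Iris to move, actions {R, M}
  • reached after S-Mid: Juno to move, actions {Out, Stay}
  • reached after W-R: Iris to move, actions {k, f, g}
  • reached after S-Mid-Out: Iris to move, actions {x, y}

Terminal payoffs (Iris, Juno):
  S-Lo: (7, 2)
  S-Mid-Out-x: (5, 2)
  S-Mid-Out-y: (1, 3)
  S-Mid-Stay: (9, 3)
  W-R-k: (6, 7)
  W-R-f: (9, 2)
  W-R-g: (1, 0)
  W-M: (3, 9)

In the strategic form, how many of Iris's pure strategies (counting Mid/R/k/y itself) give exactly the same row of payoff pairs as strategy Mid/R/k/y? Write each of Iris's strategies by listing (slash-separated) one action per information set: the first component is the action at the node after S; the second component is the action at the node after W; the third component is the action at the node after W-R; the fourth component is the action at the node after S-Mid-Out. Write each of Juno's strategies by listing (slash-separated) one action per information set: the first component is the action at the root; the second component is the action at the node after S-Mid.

1

Row for Mid/R/k/y (columns S/Out, S/Stay, W/Out, W/Stay): (1,3) (9,3) (6,7) (6,7).
Every one of Iris's information sets is on the play path for some reply by Juno when Iris follows Mid/R/k/y.
Changing the action at any of them therefore changes at least one column, so only Mid/R/k/y itself gives this row.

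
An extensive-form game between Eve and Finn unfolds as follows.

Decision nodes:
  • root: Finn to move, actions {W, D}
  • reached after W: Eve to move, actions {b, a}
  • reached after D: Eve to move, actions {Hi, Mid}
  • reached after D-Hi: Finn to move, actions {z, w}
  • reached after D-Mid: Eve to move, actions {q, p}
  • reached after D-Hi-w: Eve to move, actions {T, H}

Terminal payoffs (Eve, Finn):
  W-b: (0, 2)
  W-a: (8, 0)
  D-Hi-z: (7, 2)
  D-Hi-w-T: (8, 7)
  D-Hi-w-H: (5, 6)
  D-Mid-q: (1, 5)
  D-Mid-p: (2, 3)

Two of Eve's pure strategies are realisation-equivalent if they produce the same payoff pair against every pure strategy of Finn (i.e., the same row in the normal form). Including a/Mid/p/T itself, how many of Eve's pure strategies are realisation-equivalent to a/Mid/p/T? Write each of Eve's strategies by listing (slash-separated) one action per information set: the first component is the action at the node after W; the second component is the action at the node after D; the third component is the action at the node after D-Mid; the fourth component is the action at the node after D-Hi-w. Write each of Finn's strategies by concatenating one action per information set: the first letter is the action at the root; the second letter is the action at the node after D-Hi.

Row for a/Mid/p/T (columns Wz, Ww, Dz, Dw): (8,0) (8,0) (2,3) (2,3).
Under a/Mid/p/T, Eve's choice at the node after D-Hi-w can never be reached regardless of what Finn does, so varying those choices leaves every outcome unchanged.
Holding the reachable choices fixed and varying the unreachable one freely already gives 2 equivalent strategies.
No other strategy reproduces this row, so those 2 are the full class: a/Mid/p/T, a/Mid/p/H.

2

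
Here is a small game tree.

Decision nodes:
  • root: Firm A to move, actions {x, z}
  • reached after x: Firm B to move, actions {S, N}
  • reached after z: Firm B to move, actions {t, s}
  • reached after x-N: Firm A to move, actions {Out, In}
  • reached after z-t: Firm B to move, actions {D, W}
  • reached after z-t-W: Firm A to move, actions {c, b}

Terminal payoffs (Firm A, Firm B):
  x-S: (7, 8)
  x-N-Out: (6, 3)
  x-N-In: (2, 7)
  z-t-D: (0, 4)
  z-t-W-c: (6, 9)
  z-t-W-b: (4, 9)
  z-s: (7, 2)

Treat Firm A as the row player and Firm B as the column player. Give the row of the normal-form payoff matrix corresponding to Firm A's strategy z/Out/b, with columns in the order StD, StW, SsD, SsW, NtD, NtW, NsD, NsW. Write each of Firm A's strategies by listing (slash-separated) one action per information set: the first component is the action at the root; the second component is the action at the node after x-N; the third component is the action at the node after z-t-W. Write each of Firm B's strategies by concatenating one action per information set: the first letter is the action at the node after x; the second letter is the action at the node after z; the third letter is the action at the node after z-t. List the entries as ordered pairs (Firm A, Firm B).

vs StD: Firm A plays z → Firm B plays t at [z] → Firm B plays D at [z-t] → (0, 4)
vs StW: Firm A plays z → Firm B plays t at [z] → Firm B plays W at [z-t] → Firm A plays b at [z-t-W] → (4, 9)
vs SsD: Firm A plays z → Firm B plays s at [z] → (7, 2)
vs SsW: Firm A plays z → Firm B plays s at [z] → (7, 2)
vs NtD: Firm A plays z → Firm B plays t at [z] → Firm B plays D at [z-t] → (0, 4)
vs NtW: Firm A plays z → Firm B plays t at [z] → Firm B plays W at [z-t] → Firm A plays b at [z-t-W] → (4, 9)
vs NsD: Firm A plays z → Firm B plays s at [z] → (7, 2)
vs NsW: Firm A plays z → Firm B plays s at [z] → (7, 2)

(0,4) (4,9) (7,2) (7,2) (0,4) (4,9) (7,2) (7,2)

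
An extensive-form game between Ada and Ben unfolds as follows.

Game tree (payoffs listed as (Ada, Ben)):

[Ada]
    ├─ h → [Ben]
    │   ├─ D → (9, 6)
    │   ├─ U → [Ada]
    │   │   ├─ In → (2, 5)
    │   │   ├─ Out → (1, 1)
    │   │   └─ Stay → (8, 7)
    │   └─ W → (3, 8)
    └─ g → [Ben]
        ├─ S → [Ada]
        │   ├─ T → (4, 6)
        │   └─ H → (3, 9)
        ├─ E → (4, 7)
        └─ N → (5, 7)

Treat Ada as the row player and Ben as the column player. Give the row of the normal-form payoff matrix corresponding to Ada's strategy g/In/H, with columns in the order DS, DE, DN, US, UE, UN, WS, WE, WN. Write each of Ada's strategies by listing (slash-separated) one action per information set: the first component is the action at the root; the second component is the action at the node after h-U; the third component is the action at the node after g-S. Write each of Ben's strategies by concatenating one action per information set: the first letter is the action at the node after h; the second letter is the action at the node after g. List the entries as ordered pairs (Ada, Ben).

vs DS: Ada plays g → Ben plays S at [g] → Ada plays H at [g-S] → (3, 9)
vs DE: Ada plays g → Ben plays E at [g] → (4, 7)
vs DN: Ada plays g → Ben plays N at [g] → (5, 7)
vs US: Ada plays g → Ben plays S at [g] → Ada plays H at [g-S] → (3, 9)
vs UE: Ada plays g → Ben plays E at [g] → (4, 7)
vs UN: Ada plays g → Ben plays N at [g] → (5, 7)
vs WS: Ada plays g → Ben plays S at [g] → Ada plays H at [g-S] → (3, 9)
vs WE: Ada plays g → Ben plays E at [g] → (4, 7)
vs WN: Ada plays g → Ben plays N at [g] → (5, 7)

(3,9) (4,7) (5,7) (3,9) (4,7) (5,7) (3,9) (4,7) (5,7)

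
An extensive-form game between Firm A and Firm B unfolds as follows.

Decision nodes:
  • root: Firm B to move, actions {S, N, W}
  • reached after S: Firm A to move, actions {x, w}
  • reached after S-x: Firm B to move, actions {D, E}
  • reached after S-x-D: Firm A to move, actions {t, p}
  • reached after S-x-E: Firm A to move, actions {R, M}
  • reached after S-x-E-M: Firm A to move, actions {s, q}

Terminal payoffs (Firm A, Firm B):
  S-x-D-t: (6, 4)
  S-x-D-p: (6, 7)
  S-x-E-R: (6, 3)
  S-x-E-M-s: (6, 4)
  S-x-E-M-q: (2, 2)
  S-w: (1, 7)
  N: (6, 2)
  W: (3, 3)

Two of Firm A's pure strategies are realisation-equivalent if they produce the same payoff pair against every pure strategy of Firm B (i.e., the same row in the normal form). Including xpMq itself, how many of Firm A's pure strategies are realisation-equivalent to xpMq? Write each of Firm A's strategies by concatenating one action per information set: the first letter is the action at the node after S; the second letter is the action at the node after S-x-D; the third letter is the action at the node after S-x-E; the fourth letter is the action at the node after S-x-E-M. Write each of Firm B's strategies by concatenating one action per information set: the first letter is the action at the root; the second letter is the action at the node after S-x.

1

Row for xpMq (columns SD, SE, ND, NE, WD, WE): (6,7) (2,2) (6,2) (6,2) (3,3) (3,3).
Every one of Firm A's information sets is on the play path for some reply by Firm B when Firm A follows xpMq.
Changing the action at any of them therefore changes at least one column, so only xpMq itself gives this row.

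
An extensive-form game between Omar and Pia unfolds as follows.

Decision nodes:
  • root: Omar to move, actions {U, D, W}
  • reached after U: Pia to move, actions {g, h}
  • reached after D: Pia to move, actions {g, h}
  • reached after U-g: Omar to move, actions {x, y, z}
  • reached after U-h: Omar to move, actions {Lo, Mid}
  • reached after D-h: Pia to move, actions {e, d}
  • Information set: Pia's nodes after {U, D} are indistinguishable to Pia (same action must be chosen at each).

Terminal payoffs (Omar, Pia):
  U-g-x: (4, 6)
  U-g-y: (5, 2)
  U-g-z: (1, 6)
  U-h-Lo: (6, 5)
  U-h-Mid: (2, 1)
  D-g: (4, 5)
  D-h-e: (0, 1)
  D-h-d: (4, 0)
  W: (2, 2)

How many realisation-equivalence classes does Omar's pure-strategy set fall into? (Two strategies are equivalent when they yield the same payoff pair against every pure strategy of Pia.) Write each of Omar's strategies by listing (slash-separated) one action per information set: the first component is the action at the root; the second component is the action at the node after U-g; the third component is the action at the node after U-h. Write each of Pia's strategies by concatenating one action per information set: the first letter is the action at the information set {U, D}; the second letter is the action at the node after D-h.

8

Omar has 18 pure strategies: U/x/Lo, U/x/Mid, U/y/Lo, U/y/Mid, U/z/Lo, U/z/Mid, D/x/Lo, D/x/Mid, D/y/Lo, D/y/Mid, D/z/Lo, D/z/Mid, W/x/Lo, W/x/Mid, W/y/Lo, W/y/Mid, W/z/Lo, W/z/Mid. Columns: ge, gd, he, hd.
{U/x/Lo} → row (4,6) (4,6) (6,5) (6,5)
{U/x/Mid} → row (4,6) (4,6) (2,1) (2,1)
{U/y/Lo} → row (5,2) (5,2) (6,5) (6,5)
{U/y/Mid} → row (5,2) (5,2) (2,1) (2,1)
{U/z/Lo} → row (1,6) (1,6) (6,5) (6,5)
{U/z/Mid} → row (1,6) (1,6) (2,1) (2,1)
{D/x/Lo, D/x/Mid, D/y/Lo, D/y/Mid, D/z/Lo, D/z/Mid} → row (4,5) (4,5) (0,1) (4,0)
{W/x/Lo, W/x/Mid, W/y/Lo, W/y/Mid, W/z/Lo, W/z/Mid} → row (2,2) (2,2) (2,2) (2,2)
That's 8 distinct rows out of 18 strategies.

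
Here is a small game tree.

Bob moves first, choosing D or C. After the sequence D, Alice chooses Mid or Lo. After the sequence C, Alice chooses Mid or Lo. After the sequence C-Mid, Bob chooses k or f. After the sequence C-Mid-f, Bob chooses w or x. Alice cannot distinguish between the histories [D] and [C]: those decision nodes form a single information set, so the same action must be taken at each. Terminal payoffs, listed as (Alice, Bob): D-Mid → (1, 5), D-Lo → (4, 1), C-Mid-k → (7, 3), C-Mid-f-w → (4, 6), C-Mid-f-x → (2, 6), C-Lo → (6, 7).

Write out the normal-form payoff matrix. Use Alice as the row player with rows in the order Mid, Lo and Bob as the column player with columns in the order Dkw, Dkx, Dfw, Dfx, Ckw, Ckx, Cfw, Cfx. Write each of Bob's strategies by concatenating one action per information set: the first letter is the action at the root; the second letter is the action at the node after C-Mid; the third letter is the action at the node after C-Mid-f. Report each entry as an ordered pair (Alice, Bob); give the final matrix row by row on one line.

          Dkw      Dkx      Dfw      Dfx      Ckw      Ckx      Cfw      Cfx
 Mid    (1,5)    (1,5)    (1,5)    (1,5)    (7,3)    (7,3)    (4,6)    (2,6)
  Lo    (4,1)    (4,1)    (4,1)    (4,1)    (6,7)    (6,7)    (6,7)    (6,7)

Mid: (1,5) (1,5) (1,5) (1,5) (7,3) (7,3) (4,6) (2,6) | Lo: (4,1) (4,1) (4,1) (4,1) (6,7) (6,7) (6,7) (6,7)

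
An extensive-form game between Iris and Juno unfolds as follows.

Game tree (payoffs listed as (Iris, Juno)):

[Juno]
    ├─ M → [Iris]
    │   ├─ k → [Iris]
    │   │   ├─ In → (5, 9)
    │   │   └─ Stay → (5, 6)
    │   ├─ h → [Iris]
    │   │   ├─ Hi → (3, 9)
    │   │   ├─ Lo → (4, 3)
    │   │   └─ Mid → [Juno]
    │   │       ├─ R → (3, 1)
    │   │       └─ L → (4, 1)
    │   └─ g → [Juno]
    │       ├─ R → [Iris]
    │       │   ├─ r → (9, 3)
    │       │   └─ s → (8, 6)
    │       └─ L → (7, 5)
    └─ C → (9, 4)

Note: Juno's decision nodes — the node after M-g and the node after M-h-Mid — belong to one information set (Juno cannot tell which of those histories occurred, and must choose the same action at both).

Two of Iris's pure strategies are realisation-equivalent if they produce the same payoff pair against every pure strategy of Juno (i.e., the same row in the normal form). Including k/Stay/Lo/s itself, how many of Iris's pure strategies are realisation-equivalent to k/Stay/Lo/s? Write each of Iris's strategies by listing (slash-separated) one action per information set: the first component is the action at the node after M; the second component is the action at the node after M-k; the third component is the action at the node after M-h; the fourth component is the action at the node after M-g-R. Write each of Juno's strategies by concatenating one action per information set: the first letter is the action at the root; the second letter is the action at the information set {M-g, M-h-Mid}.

6

Row for k/Stay/Lo/s (columns MR, ML, CR, CL): (5,6) (5,6) (9,4) (9,4).
Under k/Stay/Lo/s, Iris's choice at the node after M-h and at the node after M-g-R can never be reached regardless of what Juno does, so varying those choices leaves every outcome unchanged.
Holding the reachable choices fixed and varying the unreachable ones freely already gives 3 × 2 = 6 equivalent strategies.
No other strategy reproduces this row, so those 6 are the full class: k/Stay/Hi/r, k/Stay/Hi/s, k/Stay/Lo/r, k/Stay/Lo/s, k/Stay/Mid/r, k/Stay/Mid/s.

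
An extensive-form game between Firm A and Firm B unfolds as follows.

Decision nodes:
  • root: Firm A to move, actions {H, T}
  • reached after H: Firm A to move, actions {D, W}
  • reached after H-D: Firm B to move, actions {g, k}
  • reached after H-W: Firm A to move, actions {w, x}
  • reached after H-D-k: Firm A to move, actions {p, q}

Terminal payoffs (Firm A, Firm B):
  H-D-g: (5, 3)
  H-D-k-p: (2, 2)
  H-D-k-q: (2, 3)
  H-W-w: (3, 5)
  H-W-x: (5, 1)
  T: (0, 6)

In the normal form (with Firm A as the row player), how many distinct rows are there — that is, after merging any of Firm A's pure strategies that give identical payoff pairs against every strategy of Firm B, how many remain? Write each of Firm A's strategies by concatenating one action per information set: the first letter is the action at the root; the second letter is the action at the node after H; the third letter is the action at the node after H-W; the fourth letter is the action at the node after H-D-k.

Firm A has 16 pure strategies: HDwp, HDwq, HDxp, HDxq, HWwp, HWwq, HWxp, HWxq, TDwp, TDwq, TDxp, TDxq, TWwp, TWwq, TWxp, TWxq. Columns: g, k.
{HDwp, HDxp} → row (5,3) (2,2)
{HDwq, HDxq} → row (5,3) (2,3)
{HWwp, HWwq} → row (3,5) (3,5)
{HWxp, HWxq} → row (5,1) (5,1)
{TDwp, TDwq, TDxp, TDxq, TWwp, TWwq, TWxp, TWxq} → row (0,6) (0,6)
That's 5 distinct rows out of 16 strategies.

5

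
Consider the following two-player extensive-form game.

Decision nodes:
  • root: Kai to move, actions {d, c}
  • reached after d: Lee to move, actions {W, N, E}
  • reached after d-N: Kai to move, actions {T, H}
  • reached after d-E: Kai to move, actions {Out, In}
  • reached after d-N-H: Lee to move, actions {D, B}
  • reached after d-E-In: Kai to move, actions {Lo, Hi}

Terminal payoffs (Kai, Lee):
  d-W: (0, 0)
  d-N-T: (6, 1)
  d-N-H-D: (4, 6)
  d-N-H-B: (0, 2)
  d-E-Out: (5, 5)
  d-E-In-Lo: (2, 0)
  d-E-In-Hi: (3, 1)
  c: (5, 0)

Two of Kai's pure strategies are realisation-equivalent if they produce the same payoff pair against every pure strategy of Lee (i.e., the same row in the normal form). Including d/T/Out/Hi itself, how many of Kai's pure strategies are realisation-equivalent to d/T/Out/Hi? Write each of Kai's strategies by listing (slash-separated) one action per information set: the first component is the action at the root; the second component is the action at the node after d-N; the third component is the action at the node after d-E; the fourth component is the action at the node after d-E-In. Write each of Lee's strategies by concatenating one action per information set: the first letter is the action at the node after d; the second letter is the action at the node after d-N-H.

2

Row for d/T/Out/Hi (columns WD, WB, ND, NB, ED, EB): (0,0) (0,0) (6,1) (6,1) (5,5) (5,5).
Under d/T/Out/Hi, Kai's choice at the node after d-E-In can never be reached regardless of what Lee does, so varying those choices leaves every outcome unchanged.
Holding the reachable choices fixed and varying the unreachable one freely already gives 2 equivalent strategies.
No other strategy reproduces this row, so those 2 are the full class: d/T/Out/Lo, d/T/Out/Hi.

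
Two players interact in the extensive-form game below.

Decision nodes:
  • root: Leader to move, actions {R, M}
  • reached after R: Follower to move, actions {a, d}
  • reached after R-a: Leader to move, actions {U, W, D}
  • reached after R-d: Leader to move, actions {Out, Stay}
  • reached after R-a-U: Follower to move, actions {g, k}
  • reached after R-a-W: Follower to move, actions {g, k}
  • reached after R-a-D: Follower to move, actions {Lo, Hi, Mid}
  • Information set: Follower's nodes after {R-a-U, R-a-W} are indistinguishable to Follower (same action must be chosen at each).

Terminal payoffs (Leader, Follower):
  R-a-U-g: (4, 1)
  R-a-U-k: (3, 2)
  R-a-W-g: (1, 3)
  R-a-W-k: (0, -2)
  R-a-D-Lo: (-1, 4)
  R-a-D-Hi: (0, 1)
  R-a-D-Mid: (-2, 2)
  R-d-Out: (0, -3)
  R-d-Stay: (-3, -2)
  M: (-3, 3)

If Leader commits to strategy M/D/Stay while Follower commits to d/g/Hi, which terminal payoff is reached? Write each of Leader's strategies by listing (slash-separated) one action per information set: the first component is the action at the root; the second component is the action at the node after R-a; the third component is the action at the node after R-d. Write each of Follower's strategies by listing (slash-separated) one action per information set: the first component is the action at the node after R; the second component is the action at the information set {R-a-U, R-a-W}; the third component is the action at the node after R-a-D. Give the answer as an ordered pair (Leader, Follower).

Trace the play path from the root:
  Leader plays M
→ terminal payoff (-3, 3).
(Leader's choice at the node after R-a is never reached on this path, so it doesn't affect the outcome.)

(-3, 3)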